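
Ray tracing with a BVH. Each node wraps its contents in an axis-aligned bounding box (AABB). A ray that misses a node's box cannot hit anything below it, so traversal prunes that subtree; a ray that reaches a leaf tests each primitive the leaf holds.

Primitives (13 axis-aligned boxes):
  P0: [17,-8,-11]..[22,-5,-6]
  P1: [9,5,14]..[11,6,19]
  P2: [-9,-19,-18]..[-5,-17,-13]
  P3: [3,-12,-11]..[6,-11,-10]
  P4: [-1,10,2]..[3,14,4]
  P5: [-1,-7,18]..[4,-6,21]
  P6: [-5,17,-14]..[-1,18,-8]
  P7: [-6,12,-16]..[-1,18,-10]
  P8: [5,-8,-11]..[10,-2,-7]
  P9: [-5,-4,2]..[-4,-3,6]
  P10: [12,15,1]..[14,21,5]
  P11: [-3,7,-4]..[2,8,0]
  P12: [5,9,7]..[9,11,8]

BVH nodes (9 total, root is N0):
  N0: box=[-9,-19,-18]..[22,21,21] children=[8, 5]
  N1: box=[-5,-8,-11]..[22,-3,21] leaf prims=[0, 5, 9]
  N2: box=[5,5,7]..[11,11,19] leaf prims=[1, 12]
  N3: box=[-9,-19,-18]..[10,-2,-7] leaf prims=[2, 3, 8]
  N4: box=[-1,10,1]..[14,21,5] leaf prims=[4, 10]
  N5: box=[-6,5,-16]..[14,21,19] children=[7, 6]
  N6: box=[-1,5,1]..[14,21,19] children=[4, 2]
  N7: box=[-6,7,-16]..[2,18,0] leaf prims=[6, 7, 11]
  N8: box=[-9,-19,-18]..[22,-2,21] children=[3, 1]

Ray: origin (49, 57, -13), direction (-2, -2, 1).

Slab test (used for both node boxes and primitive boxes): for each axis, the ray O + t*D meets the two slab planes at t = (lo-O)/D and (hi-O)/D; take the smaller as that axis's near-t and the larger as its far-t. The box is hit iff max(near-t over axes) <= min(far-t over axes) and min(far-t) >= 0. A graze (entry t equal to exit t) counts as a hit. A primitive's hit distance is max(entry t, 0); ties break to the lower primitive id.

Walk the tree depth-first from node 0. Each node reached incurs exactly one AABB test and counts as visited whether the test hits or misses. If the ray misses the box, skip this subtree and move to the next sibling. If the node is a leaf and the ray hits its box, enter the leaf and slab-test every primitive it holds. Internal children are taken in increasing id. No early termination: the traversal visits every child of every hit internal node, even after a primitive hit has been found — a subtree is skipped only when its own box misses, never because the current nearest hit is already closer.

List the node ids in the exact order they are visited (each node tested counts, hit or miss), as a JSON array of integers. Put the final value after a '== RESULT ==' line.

Traverse from the root:
N0 x:[27/2,29] y:[18,38] z:[-5,34] -> hit [18,29], descend [5, 8]
  N5 x:[35/2,55/2] y:[18,26] z:[-3,32] -> hit [18,26], descend [6, 7]
    N6 x:[35/2,25] y:[18,26] z:[14,32] -> hit [18,25], descend [2, 4]
      N2 x:[19,22] y:[23,26] z:[20,32] -> miss, prune
      N4 x:[35/2,25] y:[18,47/2] z:[14,18] -> hit [18,18] leaf, test {P4(miss), P10@t=18}
    N7 x:[47/2,55/2] y:[39/2,25] z:[-3,13] -> miss, prune
  N8 x:[27/2,29] y:[59/2,38] z:[-5,34] -> miss, prune

7 AABB tests over nodes [0, 5, 6, 2, 4, 7, 8]; 1 leaf entered; closest P10.

== RESULT ==
[0, 5, 6, 2, 4, 7, 8]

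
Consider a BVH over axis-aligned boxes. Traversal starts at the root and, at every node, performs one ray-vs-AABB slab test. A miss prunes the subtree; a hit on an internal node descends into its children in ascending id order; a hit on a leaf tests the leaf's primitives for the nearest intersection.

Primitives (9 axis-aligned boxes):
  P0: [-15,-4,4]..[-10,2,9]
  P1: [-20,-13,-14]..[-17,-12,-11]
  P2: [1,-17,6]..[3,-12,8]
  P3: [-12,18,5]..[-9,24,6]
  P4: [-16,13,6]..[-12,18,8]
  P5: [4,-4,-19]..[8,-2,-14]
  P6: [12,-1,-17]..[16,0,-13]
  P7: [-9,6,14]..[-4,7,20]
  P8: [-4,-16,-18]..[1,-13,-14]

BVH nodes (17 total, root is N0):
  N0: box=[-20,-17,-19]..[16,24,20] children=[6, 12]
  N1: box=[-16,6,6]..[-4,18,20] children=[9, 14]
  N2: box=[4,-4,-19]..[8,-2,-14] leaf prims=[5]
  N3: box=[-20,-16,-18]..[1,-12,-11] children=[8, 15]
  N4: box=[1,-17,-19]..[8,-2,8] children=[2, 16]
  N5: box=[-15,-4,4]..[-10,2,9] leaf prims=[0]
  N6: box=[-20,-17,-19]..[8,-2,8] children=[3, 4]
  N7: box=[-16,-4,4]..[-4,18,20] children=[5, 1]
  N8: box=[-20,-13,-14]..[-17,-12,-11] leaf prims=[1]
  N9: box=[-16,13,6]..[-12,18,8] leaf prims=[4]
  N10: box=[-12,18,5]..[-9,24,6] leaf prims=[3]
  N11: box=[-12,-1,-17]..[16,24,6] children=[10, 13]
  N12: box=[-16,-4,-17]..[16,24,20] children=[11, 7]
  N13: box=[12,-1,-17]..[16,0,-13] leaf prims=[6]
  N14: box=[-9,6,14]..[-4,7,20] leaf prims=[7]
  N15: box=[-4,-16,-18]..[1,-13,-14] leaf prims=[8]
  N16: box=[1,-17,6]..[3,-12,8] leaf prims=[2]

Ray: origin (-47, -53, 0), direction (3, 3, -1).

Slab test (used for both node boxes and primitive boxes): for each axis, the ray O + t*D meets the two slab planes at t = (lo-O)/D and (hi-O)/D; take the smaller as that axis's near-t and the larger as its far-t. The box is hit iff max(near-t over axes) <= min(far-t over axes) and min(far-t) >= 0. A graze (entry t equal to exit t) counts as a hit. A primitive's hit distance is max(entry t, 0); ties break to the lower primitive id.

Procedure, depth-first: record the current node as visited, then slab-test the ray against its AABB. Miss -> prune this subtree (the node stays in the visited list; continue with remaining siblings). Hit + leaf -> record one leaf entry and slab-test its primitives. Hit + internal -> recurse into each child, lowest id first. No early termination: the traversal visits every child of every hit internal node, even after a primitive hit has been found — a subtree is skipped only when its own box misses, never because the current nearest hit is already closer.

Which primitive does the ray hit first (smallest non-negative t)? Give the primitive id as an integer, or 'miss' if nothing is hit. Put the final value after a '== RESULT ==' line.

Trace the traversal:
N0 x:[9,21] y:[12,77/3] z:[-20,19] -> hit [12,19], descend [6, 12]
  N6 x:[9,55/3] y:[12,17] z:[-8,19] -> hit [12,17], descend [3, 4]
    N3 x:[9,16] y:[37/3,41/3] z:[11,18] -> hit [37/3,41/3], descend [8, 15]
      N8 x:[9,10] y:[40/3,41/3] z:[11,14] -> miss, prune
      N15 x:[43/3,16] y:[37/3,40/3] z:[14,18] -> miss, prune
    N4 x:[16,55/3] y:[12,17] z:[-8,19] -> hit [16,17], descend [2, 16]
      N2 x:[17,55/3] y:[49/3,17] z:[14,19] -> hit [17,17] leaf, test {P5@t=17}
      N16 x:[16,50/3] y:[12,41/3] z:[-8,-6] -> miss, prune
  N12 x:[31/3,21] y:[49/3,77/3] z:[-20,17] -> hit [49/3,17], descend [7, 11]
    N7 x:[31/3,43/3] y:[49/3,71/3] z:[-20,-4] -> miss, prune
    N11 x:[35/3,21] y:[52/3,77/3] z:[-6,17] -> miss, prune

Summary -> nodes [0, 6, 3, 8, 15, 4, 2, 16, 12, 7, 11]; box-tests=11; leaf-entries=1; first=P5

== RESULT ==
5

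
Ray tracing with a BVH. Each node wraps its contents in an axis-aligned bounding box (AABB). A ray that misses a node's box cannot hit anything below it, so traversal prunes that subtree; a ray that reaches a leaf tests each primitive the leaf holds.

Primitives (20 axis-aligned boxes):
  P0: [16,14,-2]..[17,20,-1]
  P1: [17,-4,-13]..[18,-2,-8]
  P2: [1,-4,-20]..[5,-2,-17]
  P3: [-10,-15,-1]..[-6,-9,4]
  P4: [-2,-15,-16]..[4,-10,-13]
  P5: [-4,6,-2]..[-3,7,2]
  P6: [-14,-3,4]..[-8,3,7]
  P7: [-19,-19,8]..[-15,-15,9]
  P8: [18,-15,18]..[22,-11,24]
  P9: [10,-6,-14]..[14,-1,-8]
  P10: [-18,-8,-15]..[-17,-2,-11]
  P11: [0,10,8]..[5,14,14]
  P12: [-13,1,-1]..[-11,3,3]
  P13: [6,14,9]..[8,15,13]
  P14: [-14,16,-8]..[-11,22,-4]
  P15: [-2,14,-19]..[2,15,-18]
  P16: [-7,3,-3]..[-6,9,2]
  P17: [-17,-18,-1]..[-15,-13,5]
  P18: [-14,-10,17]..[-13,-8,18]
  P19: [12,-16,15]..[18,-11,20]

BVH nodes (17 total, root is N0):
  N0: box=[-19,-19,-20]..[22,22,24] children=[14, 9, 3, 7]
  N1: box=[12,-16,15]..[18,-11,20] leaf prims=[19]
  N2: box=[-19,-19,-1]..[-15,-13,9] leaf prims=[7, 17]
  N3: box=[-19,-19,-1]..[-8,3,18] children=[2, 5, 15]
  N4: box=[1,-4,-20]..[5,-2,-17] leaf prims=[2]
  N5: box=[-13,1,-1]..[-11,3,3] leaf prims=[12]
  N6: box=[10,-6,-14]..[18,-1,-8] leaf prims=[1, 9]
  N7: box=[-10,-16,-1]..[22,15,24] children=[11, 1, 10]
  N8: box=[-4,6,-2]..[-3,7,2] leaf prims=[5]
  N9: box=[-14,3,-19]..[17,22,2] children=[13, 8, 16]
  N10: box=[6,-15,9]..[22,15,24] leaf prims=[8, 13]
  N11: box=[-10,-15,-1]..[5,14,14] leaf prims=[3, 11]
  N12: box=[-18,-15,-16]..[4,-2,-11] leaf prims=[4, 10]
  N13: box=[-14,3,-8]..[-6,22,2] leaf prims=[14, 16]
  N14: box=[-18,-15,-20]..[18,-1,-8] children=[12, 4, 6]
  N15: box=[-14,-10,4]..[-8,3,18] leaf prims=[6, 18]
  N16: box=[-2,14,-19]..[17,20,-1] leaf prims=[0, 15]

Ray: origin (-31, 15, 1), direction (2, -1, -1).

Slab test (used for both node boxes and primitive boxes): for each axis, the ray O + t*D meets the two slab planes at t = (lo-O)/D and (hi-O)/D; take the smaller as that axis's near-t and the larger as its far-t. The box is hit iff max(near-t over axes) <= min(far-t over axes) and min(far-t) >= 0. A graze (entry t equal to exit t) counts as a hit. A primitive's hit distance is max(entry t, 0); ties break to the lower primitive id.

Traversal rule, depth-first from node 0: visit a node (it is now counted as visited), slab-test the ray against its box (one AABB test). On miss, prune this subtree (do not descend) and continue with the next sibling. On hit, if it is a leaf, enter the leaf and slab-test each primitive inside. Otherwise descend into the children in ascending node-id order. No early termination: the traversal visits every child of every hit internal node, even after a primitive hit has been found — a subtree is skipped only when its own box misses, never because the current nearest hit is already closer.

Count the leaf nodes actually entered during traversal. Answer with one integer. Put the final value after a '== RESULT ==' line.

Traverse from the root:
N0 x:[6,53/2] y:[-7,34] z:[-23,21] -> hit [6,21], descend [3, 7, 9, 14]
  N3 x:[6,23/2] y:[12,34] z:[-17,2] -> miss, prune
  N7 x:[21/2,53/2] y:[0,31] z:[-23,2] -> miss, prune
  N9 x:[17/2,24] y:[-7,12] z:[-1,20] -> hit [17/2,12], descend [8, 13, 16]
    N8 x:[27/2,14] y:[8,9] z:[-1,3] -> miss, prune
    N13 x:[17/2,25/2] y:[-7,12] z:[-1,9] -> hit [17/2,9] leaf, test {P14(miss), P16(miss)}
    N16 x:[29/2,24] y:[-5,1] z:[2,20] -> miss, prune
  N14 x:[13/2,49/2] y:[16,30] z:[9,21] -> hit [16,21], descend [4, 6, 12]
    N4 x:[16,18] y:[17,19] z:[18,21] -> hit [18,18] leaf, test {P2@t=18}
    N6 x:[41/2,49/2] y:[16,21] z:[9,15] -> miss, prune
    N12 x:[13/2,35/2] y:[17,30] z:[12,17] -> hit [17,17] leaf, test {P4(miss), P10(miss)}

Visited [0, 3, 7, 9, 8, 13, 16, 14, 4, 6, 12]. Tests: 11 box, 3 leaf. Nearest: P2.

== RESULT ==
3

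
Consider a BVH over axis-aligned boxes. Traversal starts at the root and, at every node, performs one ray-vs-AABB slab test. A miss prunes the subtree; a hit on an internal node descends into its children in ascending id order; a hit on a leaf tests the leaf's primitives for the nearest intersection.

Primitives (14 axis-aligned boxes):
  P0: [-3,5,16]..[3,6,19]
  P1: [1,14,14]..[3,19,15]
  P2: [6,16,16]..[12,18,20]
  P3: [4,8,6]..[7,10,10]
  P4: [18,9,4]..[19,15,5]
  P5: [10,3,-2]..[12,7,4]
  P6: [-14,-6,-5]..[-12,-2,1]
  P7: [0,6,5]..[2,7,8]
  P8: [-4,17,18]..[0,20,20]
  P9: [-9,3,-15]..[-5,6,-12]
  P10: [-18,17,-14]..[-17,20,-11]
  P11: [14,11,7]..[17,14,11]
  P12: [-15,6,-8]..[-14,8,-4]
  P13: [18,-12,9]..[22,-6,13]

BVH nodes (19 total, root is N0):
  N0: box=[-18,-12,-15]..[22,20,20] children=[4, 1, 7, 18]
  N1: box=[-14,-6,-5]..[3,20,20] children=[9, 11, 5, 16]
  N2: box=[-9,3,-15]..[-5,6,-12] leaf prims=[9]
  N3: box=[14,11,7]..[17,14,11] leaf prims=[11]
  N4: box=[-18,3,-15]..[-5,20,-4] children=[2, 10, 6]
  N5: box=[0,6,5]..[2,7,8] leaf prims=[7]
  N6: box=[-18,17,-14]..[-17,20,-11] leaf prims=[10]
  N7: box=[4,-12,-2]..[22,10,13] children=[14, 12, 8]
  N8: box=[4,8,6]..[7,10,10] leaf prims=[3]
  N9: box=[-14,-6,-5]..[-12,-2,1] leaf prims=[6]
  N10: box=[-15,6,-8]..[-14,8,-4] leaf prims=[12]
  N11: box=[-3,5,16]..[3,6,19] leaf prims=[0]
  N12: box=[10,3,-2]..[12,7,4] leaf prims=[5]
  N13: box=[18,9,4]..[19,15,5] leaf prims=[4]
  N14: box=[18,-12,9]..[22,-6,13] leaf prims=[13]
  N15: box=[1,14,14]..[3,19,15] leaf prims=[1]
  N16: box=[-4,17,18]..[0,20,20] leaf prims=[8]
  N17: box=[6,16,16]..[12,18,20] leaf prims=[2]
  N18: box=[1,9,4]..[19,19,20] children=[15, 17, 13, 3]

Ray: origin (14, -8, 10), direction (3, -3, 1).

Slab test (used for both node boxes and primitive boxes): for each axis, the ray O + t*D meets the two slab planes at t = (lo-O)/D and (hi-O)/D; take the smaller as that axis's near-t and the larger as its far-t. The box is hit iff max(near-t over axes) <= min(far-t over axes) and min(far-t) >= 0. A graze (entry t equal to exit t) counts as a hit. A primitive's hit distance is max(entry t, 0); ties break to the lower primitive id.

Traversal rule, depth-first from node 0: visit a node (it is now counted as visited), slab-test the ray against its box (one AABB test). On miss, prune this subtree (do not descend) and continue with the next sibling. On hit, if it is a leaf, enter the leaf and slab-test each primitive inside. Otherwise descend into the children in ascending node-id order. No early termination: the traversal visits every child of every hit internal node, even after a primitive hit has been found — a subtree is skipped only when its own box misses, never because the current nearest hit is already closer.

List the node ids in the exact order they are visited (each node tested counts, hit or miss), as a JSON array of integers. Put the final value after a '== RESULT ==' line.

Walk:
N0 x:[-32/3,8/3] y:[-28/3,4/3] z:[-25,10] -> hit [-28/3,4/3], descend [1, 4, 7, 18]
  N1 x:[-28/3,-11/3] y:[-28/3,-2/3] z:[-15,10] -> miss, prune
  N4 x:[-32/3,-19/3] y:[-28/3,-11/3] z:[-25,-14] -> miss, prune
  N7 x:[-10/3,8/3] y:[-6,4/3] z:[-12,3] -> hit [-10/3,4/3], descend [8, 12, 14]
    N8 x:[-10/3,-7/3] y:[-6,-16/3] z:[-4,0] -> miss, prune
    N12 x:[-4/3,-2/3] y:[-5,-11/3] z:[-12,-6] -> miss, prune
    N14 x:[4/3,8/3] y:[-2/3,4/3] z:[-1,3] -> hit [4/3,4/3] leaf, test {P13@t=4/3}
  N18 x:[-13/3,5/3] y:[-9,-17/3] z:[-6,10] -> miss, prune

Visited [0, 1, 4, 7, 8, 12, 14, 18]. Tests: 8 box, 1 leaf. Nearest: P13.

== RESULT ==
[0, 1, 4, 7, 8, 12, 14, 18]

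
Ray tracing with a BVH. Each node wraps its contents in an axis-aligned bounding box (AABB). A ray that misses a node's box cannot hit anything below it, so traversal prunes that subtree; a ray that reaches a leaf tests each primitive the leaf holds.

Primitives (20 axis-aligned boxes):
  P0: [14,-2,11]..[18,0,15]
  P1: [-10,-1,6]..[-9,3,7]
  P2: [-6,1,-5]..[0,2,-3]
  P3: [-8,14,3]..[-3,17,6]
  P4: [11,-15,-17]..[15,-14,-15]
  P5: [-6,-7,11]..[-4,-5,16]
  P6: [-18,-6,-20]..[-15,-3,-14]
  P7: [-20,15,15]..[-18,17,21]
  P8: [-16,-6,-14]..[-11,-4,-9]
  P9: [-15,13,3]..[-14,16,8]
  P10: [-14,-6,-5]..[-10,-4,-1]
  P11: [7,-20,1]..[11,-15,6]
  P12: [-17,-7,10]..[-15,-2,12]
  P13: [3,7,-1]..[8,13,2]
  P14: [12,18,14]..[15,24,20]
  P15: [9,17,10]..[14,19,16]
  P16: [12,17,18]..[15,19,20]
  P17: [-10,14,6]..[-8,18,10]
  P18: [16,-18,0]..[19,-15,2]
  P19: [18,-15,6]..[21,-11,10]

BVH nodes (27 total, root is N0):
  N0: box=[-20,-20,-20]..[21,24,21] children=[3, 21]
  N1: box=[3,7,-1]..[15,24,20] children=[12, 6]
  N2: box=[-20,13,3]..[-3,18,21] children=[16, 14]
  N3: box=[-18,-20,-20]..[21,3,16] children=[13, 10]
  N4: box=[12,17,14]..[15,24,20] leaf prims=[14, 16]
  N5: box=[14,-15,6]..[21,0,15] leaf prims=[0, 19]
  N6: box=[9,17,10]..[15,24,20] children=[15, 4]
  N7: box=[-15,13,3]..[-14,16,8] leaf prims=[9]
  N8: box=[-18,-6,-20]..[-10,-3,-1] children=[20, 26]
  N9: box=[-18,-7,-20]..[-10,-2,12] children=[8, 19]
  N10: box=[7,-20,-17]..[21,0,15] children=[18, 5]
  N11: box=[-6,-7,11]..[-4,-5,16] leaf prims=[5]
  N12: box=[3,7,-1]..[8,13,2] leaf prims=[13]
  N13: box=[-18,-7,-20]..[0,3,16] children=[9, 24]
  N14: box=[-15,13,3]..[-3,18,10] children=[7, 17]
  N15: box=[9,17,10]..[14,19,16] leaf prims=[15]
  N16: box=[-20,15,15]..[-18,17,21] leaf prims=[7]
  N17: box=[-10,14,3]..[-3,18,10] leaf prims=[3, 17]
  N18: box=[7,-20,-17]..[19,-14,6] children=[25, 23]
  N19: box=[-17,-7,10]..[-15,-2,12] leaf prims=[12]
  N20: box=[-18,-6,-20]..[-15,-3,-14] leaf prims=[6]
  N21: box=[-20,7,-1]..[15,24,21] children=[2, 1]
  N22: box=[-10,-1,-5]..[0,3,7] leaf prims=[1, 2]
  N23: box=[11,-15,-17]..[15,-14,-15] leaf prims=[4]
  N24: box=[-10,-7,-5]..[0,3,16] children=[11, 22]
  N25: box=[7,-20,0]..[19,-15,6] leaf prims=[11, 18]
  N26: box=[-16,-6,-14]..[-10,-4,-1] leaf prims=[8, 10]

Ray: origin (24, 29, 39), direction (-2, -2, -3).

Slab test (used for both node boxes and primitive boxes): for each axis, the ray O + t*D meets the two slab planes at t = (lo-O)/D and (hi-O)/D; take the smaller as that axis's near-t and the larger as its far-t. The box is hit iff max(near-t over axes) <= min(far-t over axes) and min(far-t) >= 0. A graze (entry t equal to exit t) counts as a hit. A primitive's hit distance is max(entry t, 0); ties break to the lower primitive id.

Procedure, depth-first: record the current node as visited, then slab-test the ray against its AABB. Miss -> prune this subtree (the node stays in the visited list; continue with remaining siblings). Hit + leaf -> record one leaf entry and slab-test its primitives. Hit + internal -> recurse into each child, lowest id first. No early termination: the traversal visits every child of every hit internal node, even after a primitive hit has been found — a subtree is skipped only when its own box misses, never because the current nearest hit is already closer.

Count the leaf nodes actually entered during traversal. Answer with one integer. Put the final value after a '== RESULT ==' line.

Traverse from the root:
N0 x:[3/2,22] y:[5/2,49/2] z:[6,59/3] -> hit [6,59/3], descend [3, 21]
  N3 x:[3/2,21] y:[13,49/2] z:[23/3,59/3] -> hit [13,59/3], descend [10, 13]
    N10 x:[3/2,17/2] y:[29/2,49/2] z:[8,56/3] -> miss, prune
    N13 x:[12,21] y:[13,18] z:[23/3,59/3] -> hit [13,18], descend [9, 24]
      N9 x:[17,21] y:[31/2,18] z:[9,59/3] -> hit [17,18], descend [8, 19]
        N8 x:[17,21] y:[16,35/2] z:[40/3,59/3] -> hit [17,35/2], descend [20, 26]
          N20 x:[39/2,21] y:[16,35/2] z:[53/3,59/3] -> miss, prune
          N26 x:[17,20] y:[33/2,35/2] z:[40/3,53/3] -> hit [17,35/2] leaf, test {P8@t=35/2, P10(miss)}
        N19 x:[39/2,41/2] y:[31/2,18] z:[9,29/3] -> miss, prune
      N24 x:[12,17] y:[13,18] z:[23/3,44/3] -> hit [13,44/3], descend [11, 22]
        N11 x:[14,15] y:[17,18] z:[23/3,28/3] -> miss, prune
        N22 x:[12,17] y:[13,15] z:[32/3,44/3] -> hit [13,44/3] leaf, test {P1(miss), P2@t=14}
  N21 x:[9/2,22] y:[5/2,11] z:[6,40/3] -> hit [6,11], descend [1, 2]
    N1 x:[9/2,21/2] y:[5/2,11] z:[19/3,40/3] -> hit [19/3,21/2], descend [6, 12]
      N6 x:[9/2,15/2] y:[5/2,6] z:[19/3,29/3] -> miss, prune
      N12 x:[8,21/2] y:[8,11] z:[37/3,40/3] -> miss, prune
    N2 x:[27/2,22] y:[11/2,8] z:[6,12] -> miss, prune

17 AABB tests over nodes [0, 3, 10, 13, 9, 8, 20, 26, 19, 24, 11, 22, 21, 1, 6, 12, 2]; 2 leaves entered; closest P2.

== RESULT ==
2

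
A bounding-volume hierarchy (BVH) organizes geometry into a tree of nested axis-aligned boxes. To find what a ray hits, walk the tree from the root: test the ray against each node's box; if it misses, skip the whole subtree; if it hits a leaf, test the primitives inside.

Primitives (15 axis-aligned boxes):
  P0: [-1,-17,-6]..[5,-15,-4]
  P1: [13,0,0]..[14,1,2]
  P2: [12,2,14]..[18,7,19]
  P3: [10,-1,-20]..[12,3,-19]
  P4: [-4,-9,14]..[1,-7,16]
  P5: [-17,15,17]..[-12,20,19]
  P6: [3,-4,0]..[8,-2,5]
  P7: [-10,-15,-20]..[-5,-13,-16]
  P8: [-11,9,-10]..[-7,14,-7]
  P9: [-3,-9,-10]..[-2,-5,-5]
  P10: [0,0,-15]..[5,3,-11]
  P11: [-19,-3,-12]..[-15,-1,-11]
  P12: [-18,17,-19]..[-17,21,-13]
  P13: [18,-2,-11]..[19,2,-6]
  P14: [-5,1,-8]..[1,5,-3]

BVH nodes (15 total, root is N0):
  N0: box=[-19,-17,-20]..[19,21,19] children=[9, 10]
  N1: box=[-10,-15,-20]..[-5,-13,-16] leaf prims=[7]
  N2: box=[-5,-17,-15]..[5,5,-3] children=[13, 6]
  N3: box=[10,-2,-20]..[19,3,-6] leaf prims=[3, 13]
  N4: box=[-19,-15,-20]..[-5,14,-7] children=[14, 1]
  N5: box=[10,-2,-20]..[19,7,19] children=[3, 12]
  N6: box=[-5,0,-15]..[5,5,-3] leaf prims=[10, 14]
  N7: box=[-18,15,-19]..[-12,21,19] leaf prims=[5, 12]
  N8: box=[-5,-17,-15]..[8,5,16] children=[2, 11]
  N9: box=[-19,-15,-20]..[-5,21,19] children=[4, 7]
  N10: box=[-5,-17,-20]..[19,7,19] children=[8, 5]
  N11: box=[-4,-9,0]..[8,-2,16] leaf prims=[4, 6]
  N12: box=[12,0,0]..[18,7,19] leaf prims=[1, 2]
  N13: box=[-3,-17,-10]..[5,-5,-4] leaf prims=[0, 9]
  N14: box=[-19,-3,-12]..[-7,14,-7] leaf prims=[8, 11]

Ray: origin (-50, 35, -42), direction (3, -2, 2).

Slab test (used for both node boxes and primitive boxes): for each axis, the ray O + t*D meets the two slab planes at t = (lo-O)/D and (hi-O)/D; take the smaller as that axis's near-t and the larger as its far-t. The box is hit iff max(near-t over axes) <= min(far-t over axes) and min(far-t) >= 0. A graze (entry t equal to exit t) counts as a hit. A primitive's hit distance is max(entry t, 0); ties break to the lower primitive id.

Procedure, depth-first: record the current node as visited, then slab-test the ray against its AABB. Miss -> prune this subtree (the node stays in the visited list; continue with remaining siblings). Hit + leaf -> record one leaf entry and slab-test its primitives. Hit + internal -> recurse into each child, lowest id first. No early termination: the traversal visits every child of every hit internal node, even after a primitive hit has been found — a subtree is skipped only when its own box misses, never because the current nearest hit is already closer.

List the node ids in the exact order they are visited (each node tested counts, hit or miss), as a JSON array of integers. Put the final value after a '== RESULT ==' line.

Trace the traversal:
N0 x:[31/3,23] y:[7,26] z:[11,61/2] -> hit [11,23], descend [9, 10]
  N9 x:[31/3,15] y:[7,25] z:[11,61/2] -> hit [11,15], descend [4, 7]
    N4 x:[31/3,15] y:[21/2,25] z:[11,35/2] -> hit [11,15], descend [1, 14]
      N1 x:[40/3,15] y:[24,25] z:[11,13] -> miss, prune
      N14 x:[31/3,43/3] y:[21/2,19] z:[15,35/2] -> miss, prune
    N7 x:[32/3,38/3] y:[7,10] z:[23/2,61/2] -> miss, prune
  N10 x:[15,23] y:[14,26] z:[11,61/2] -> hit [15,23], descend [5, 8]
    N5 x:[20,23] y:[14,37/2] z:[11,61/2] -> miss, prune
    N8 x:[15,58/3] y:[15,26] z:[27/2,29] -> hit [15,58/3], descend [2, 11]
      N2 x:[15,55/3] y:[15,26] z:[27/2,39/2] -> hit [15,55/3], descend [6, 13]
        N6 x:[15,55/3] y:[15,35/2] z:[27/2,39/2] -> hit [15,35/2] leaf, test {P10(miss), P14@t=17}
        N13 x:[47/3,55/3] y:[20,26] z:[16,19] -> miss, prune
      N11 x:[46/3,58/3] y:[37/2,22] z:[21,29] -> miss, prune

Visited [0, 9, 4, 1, 14, 7, 10, 5, 8, 2, 6, 13, 11]. Tests: 13 box, 1 leaf. Nearest: P14.

== RESULT ==
[0, 9, 4, 1, 14, 7, 10, 5, 8, 2, 6, 13, 11]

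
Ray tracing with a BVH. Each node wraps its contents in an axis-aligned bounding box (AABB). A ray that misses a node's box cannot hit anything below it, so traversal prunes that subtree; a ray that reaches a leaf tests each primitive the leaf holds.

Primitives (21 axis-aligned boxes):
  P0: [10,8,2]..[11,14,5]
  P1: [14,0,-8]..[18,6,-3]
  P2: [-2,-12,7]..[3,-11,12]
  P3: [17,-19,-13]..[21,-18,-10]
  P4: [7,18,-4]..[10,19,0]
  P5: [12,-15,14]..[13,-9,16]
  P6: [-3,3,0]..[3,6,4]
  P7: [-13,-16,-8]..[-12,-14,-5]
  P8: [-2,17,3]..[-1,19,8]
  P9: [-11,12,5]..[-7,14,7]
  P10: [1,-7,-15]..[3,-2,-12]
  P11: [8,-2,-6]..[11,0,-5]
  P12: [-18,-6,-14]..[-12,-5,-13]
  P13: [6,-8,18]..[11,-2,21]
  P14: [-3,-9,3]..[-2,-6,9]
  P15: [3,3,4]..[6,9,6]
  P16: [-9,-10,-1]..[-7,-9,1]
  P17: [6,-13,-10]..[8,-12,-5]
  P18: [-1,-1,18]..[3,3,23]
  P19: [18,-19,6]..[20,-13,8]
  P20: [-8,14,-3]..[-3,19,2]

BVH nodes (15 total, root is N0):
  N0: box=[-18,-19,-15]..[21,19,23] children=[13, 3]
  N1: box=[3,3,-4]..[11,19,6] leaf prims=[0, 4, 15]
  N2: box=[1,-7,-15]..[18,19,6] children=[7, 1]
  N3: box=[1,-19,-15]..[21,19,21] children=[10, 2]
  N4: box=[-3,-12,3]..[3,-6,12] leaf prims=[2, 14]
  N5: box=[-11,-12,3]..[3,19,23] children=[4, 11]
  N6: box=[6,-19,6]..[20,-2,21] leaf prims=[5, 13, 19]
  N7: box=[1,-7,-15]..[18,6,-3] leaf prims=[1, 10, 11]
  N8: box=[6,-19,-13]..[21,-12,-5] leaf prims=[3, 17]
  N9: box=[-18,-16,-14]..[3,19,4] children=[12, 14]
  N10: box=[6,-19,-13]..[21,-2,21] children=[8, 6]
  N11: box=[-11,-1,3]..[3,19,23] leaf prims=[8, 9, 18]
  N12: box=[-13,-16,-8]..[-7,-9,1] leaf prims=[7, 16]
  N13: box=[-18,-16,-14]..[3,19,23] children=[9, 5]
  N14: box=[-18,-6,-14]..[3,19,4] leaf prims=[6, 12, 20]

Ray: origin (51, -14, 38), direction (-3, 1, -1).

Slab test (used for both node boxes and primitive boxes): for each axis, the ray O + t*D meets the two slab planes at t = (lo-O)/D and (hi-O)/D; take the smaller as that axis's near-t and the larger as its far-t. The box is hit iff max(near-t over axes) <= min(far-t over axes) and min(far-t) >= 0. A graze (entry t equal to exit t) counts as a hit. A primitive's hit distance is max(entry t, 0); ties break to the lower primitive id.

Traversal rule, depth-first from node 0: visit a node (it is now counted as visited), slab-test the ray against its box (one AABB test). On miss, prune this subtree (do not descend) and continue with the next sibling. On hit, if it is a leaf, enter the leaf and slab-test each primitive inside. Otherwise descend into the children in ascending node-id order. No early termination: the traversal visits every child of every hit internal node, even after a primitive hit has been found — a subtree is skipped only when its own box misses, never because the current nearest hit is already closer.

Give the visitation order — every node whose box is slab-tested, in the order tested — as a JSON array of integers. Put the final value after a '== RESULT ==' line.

Walk:
N0 x:[10,23] y:[-5,33] z:[15,53] -> hit [15,23], descend [3, 13]
  N3 x:[10,50/3] y:[-5,33] z:[17,53] -> miss, prune
  N13 x:[16,23] y:[-2,33] z:[15,52] -> hit [16,23], descend [5, 9]
    N5 x:[16,62/3] y:[2,33] z:[15,35] -> hit [16,62/3], descend [4, 11]
      N4 x:[16,18] y:[2,8] z:[26,35] -> miss, prune
      N11 x:[16,62/3] y:[13,33] z:[15,35] -> hit [16,62/3] leaf, test {P8(miss), P9(miss), P18@t=16}
    N9 x:[16,23] y:[-2,33] z:[34,52] -> miss, prune

Summary -> nodes [0, 3, 13, 5, 4, 11, 9]; box-tests=7; leaf-entries=1; first=P18

== RESULT ==
[0, 3, 13, 5, 4, 11, 9]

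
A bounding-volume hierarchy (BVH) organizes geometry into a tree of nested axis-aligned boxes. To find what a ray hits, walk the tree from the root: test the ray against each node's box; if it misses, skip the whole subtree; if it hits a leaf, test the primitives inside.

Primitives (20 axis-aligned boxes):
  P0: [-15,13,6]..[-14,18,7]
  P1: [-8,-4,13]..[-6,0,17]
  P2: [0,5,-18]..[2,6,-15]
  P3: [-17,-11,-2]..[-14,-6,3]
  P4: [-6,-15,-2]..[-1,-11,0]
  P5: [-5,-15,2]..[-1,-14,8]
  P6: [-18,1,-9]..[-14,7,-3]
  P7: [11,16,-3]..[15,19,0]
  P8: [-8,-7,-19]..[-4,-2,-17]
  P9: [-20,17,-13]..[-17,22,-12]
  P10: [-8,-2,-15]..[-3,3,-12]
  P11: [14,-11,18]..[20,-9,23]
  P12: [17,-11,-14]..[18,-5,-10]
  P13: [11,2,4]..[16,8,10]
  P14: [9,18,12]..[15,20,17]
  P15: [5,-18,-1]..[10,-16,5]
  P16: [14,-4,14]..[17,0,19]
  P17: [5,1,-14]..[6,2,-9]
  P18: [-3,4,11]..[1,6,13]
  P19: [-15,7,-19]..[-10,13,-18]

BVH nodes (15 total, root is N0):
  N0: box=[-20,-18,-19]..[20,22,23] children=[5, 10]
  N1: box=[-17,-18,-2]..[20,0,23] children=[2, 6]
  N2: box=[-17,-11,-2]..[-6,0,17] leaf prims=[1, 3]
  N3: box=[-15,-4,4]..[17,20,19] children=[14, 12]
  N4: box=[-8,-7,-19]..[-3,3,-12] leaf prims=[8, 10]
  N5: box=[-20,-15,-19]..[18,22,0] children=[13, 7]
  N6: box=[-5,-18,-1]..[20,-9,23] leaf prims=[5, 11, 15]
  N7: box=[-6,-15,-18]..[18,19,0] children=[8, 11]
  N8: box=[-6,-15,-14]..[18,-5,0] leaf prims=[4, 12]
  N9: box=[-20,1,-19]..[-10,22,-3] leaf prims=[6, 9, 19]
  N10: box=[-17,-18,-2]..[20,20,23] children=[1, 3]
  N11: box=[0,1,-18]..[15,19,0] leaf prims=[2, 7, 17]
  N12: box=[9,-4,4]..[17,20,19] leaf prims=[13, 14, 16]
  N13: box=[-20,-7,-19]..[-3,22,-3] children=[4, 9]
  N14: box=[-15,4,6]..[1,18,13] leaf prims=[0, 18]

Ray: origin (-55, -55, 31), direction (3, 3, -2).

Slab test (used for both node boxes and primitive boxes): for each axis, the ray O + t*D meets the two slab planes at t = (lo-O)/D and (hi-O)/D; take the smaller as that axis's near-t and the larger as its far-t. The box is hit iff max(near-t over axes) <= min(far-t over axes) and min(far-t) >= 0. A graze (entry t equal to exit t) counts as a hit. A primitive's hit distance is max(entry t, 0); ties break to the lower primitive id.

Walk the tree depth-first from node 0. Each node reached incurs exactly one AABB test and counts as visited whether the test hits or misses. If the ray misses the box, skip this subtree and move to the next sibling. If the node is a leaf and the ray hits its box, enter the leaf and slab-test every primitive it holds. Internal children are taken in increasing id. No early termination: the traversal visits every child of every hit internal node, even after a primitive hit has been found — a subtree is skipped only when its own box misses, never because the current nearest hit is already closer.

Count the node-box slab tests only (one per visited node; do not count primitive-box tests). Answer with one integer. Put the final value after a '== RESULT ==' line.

Traverse from the root:
N0 x:[35/3,25] y:[37/3,77/3] z:[4,25] -> hit [37/3,25], descend [5, 10]
  N5 x:[35/3,73/3] y:[40/3,77/3] z:[31/2,25] -> hit [31/2,73/3], descend [7, 13]
    N7 x:[49/3,73/3] y:[40/3,74/3] z:[31/2,49/2] -> hit [49/3,73/3], descend [8, 11]
      N8 x:[49/3,73/3] y:[40/3,50/3] z:[31/2,45/2] -> hit [49/3,50/3] leaf, test {P4(miss), P12(miss)}
      N11 x:[55/3,70/3] y:[56/3,74/3] z:[31/2,49/2] -> hit [56/3,70/3] leaf, test {P2(miss), P7(miss), P17(miss)}
    N13 x:[35/3,52/3] y:[16,77/3] z:[17,25] -> hit [17,52/3], descend [4, 9]
      N4 x:[47/3,52/3] y:[16,58/3] z:[43/2,25] -> miss, prune
      N9 x:[35/3,15] y:[56/3,77/3] z:[17,25] -> miss, prune
  N10 x:[38/3,25] y:[37/3,25] z:[4,33/2] -> hit [38/3,33/2], descend [1, 3]
    N1 x:[38/3,25] y:[37/3,55/3] z:[4,33/2] -> hit [38/3,33/2], descend [2, 6]
      N2 x:[38/3,49/3] y:[44/3,55/3] z:[7,33/2] -> hit [44/3,49/3] leaf, test {P1(miss), P3(miss)}
      N6 x:[50/3,25] y:[37/3,46/3] z:[4,16] -> miss, prune
    N3 x:[40/3,24] y:[17,25] z:[6,27/2] -> miss, prune

order=[0, 5, 7, 8, 11, 13, 4, 9, 10, 1, 2, 6, 3]  |boxes|=13  |leaves|=3  hit=miss

== RESULT ==
13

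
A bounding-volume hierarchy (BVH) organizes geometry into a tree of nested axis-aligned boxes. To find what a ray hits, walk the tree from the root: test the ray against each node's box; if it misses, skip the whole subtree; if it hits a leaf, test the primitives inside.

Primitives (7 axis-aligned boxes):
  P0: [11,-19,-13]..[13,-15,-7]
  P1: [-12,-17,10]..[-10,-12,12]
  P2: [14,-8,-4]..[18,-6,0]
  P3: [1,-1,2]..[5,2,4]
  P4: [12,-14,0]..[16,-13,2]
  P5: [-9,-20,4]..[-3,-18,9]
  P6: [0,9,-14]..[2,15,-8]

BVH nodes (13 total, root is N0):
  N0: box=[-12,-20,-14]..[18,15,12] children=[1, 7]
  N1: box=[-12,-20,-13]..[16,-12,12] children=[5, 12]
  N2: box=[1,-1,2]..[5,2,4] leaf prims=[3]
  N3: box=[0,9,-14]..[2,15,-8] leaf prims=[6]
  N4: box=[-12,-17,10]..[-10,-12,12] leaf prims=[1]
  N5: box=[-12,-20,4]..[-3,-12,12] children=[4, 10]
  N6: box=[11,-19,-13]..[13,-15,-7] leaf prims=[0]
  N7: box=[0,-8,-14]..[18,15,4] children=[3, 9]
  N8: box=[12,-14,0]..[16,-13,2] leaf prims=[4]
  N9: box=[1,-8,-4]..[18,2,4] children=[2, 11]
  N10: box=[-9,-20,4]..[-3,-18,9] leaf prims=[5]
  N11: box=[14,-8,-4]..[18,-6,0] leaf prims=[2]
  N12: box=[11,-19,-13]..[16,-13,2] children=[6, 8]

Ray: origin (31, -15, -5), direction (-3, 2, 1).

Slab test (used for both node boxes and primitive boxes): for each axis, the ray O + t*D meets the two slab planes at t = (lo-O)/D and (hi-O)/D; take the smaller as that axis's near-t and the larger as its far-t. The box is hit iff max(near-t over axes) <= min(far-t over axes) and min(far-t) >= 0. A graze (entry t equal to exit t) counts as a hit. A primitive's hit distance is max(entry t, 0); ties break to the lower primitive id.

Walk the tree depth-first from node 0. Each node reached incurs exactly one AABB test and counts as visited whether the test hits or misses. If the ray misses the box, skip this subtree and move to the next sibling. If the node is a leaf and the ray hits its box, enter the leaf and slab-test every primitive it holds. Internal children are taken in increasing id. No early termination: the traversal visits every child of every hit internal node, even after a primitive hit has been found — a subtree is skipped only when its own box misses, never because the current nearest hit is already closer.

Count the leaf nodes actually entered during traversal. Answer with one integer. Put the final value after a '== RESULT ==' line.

Traverse from the root:
N0 x:[13/3,43/3] y:[-5/2,15] z:[-9,17] -> hit [13/3,43/3], descend [1, 7]
  N1 x:[5,43/3] y:[-5/2,3/2] z:[-8,17] -> miss, prune
  N7 x:[13/3,31/3] y:[7/2,15] z:[-9,9] -> hit [13/3,9], descend [3, 9]
    N3 x:[29/3,31/3] y:[12,15] z:[-9,-3] -> miss, prune
    N9 x:[13/3,10] y:[7/2,17/2] z:[1,9] -> hit [13/3,17/2], descend [2, 11]
      N2 x:[26/3,10] y:[7,17/2] z:[7,9] -> miss, prune
      N11 x:[13/3,17/3] y:[7/2,9/2] z:[1,5] -> hit [13/3,9/2] leaf, test {P2@t=13/3}

7 AABB tests over nodes [0, 1, 7, 3, 9, 2, 11]; 1 leaf entered; closest P2.

== RESULT ==
1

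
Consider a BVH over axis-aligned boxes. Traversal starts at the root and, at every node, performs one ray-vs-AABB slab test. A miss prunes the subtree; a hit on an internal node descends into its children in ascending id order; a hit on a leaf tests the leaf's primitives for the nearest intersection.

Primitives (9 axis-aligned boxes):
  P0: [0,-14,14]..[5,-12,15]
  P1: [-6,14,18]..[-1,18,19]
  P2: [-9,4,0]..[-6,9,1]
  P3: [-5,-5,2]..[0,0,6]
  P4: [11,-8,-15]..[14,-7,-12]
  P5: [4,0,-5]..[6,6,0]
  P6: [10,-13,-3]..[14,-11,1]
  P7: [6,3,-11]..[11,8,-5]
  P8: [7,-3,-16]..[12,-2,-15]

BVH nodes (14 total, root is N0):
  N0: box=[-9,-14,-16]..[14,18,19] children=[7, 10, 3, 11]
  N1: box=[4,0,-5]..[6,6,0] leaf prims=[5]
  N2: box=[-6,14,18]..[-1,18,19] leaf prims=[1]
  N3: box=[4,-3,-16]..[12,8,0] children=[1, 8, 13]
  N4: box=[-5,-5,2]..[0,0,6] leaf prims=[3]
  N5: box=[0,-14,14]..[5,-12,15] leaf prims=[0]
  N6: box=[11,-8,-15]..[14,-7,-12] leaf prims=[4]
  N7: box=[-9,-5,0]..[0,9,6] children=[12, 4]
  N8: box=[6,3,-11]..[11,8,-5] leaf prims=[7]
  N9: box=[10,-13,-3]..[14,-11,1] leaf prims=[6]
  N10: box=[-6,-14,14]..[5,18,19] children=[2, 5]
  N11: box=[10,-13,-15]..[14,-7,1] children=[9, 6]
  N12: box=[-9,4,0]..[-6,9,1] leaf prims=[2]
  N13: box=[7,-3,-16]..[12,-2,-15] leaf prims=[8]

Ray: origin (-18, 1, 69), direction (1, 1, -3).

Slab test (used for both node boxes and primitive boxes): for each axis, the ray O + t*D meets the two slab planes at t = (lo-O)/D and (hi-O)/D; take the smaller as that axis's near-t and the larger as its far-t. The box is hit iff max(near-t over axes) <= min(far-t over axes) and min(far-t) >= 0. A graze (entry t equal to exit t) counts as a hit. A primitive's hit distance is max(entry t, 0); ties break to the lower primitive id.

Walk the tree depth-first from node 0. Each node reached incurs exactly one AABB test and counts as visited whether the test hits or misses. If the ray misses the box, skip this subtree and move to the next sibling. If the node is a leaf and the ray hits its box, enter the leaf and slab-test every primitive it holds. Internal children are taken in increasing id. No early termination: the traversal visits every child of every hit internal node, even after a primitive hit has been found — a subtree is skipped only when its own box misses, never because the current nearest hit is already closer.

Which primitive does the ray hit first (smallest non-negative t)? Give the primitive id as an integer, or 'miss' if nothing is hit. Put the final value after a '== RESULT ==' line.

Walk:
N0 x:[9,32] y:[-15,17] z:[50/3,85/3] -> hit [50/3,17], descend [3, 7, 10, 11]
  N3 x:[22,30] y:[-4,7] z:[23,85/3] -> miss, prune
  N7 x:[9,18] y:[-6,8] z:[21,23] -> miss, prune
  N10 x:[12,23] y:[-15,17] z:[50/3,55/3] -> hit [50/3,17], descend [2, 5]
    N2 x:[12,17] y:[13,17] z:[50/3,17] -> hit [50/3,17] leaf, test {P1@t=50/3}
    N5 x:[18,23] y:[-15,-13] z:[18,55/3] -> miss, prune
  N11 x:[28,32] y:[-14,-8] z:[68/3,28] -> miss, prune

Visited [0, 3, 7, 10, 2, 5, 11]. Tests: 7 box, 1 leaf. Nearest: P1.

== RESULT ==
1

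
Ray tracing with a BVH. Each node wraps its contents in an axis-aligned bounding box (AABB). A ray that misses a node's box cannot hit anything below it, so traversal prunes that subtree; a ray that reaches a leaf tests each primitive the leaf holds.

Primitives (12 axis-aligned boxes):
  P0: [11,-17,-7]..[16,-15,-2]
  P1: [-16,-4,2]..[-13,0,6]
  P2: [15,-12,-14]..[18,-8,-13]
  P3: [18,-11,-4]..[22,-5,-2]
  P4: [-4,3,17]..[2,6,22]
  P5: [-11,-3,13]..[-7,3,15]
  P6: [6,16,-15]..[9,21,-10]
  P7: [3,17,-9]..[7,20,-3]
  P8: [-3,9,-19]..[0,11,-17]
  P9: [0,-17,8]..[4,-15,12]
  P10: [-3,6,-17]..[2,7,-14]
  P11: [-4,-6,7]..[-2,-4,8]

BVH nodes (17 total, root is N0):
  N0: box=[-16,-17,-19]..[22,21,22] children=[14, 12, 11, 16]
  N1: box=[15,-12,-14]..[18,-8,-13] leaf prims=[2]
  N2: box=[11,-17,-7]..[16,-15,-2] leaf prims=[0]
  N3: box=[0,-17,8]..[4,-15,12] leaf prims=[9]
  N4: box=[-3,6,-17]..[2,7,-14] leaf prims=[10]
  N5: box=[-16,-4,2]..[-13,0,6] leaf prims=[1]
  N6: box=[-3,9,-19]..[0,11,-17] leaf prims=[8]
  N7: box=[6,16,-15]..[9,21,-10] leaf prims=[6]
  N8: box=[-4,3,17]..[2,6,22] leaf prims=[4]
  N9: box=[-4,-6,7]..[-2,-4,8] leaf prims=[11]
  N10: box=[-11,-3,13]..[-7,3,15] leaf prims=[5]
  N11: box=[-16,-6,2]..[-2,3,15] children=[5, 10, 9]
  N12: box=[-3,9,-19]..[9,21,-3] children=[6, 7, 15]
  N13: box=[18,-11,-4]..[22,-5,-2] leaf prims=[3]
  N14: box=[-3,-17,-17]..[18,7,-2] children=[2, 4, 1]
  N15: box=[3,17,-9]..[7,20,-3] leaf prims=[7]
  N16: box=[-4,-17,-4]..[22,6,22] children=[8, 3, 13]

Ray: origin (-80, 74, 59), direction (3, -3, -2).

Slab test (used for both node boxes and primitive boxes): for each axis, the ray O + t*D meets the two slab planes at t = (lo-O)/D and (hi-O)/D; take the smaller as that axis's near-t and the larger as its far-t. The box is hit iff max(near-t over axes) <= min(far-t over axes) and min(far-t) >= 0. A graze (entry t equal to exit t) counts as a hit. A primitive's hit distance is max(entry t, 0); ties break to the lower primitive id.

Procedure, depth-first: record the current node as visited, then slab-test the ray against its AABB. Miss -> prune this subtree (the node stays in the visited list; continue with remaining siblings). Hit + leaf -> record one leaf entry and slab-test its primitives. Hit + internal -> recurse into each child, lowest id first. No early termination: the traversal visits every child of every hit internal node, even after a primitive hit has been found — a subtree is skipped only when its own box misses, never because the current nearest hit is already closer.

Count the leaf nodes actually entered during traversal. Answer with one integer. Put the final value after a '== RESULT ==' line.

Walk:
N0 x:[64/3,34] y:[53/3,91/3] z:[37/2,39] -> hit [64/3,91/3], descend [11, 12, 14, 16]
  N11 x:[64/3,26] y:[71/3,80/3] z:[22,57/2] -> hit [71/3,26], descend [5, 9, 10]
    N5 x:[64/3,67/3] y:[74/3,26] z:[53/2,57/2] -> miss, prune
    N9 x:[76/3,26] y:[26,80/3] z:[51/2,26] -> hit [26,26] leaf, test {P11@t=26}
    N10 x:[23,73/3] y:[71/3,77/3] z:[22,23] -> miss, prune
  N12 x:[77/3,89/3] y:[53/3,65/3] z:[31,39] -> miss, prune
  N14 x:[77/3,98/3] y:[67/3,91/3] z:[61/2,38] -> miss, prune
  N16 x:[76/3,34] y:[68/3,91/3] z:[37/2,63/2] -> hit [76/3,91/3], descend [3, 8, 13]
    N3 x:[80/3,28] y:[89/3,91/3] z:[47/2,51/2] -> miss, prune
    N8 x:[76/3,82/3] y:[68/3,71/3] z:[37/2,21] -> miss, prune
    N13 x:[98/3,34] y:[79/3,85/3] z:[61/2,63/2] -> miss, prune

order=[0, 11, 5, 9, 10, 12, 14, 16, 3, 8, 13]  |boxes|=11  |leaves|=1  hit=P11

== RESULT ==
1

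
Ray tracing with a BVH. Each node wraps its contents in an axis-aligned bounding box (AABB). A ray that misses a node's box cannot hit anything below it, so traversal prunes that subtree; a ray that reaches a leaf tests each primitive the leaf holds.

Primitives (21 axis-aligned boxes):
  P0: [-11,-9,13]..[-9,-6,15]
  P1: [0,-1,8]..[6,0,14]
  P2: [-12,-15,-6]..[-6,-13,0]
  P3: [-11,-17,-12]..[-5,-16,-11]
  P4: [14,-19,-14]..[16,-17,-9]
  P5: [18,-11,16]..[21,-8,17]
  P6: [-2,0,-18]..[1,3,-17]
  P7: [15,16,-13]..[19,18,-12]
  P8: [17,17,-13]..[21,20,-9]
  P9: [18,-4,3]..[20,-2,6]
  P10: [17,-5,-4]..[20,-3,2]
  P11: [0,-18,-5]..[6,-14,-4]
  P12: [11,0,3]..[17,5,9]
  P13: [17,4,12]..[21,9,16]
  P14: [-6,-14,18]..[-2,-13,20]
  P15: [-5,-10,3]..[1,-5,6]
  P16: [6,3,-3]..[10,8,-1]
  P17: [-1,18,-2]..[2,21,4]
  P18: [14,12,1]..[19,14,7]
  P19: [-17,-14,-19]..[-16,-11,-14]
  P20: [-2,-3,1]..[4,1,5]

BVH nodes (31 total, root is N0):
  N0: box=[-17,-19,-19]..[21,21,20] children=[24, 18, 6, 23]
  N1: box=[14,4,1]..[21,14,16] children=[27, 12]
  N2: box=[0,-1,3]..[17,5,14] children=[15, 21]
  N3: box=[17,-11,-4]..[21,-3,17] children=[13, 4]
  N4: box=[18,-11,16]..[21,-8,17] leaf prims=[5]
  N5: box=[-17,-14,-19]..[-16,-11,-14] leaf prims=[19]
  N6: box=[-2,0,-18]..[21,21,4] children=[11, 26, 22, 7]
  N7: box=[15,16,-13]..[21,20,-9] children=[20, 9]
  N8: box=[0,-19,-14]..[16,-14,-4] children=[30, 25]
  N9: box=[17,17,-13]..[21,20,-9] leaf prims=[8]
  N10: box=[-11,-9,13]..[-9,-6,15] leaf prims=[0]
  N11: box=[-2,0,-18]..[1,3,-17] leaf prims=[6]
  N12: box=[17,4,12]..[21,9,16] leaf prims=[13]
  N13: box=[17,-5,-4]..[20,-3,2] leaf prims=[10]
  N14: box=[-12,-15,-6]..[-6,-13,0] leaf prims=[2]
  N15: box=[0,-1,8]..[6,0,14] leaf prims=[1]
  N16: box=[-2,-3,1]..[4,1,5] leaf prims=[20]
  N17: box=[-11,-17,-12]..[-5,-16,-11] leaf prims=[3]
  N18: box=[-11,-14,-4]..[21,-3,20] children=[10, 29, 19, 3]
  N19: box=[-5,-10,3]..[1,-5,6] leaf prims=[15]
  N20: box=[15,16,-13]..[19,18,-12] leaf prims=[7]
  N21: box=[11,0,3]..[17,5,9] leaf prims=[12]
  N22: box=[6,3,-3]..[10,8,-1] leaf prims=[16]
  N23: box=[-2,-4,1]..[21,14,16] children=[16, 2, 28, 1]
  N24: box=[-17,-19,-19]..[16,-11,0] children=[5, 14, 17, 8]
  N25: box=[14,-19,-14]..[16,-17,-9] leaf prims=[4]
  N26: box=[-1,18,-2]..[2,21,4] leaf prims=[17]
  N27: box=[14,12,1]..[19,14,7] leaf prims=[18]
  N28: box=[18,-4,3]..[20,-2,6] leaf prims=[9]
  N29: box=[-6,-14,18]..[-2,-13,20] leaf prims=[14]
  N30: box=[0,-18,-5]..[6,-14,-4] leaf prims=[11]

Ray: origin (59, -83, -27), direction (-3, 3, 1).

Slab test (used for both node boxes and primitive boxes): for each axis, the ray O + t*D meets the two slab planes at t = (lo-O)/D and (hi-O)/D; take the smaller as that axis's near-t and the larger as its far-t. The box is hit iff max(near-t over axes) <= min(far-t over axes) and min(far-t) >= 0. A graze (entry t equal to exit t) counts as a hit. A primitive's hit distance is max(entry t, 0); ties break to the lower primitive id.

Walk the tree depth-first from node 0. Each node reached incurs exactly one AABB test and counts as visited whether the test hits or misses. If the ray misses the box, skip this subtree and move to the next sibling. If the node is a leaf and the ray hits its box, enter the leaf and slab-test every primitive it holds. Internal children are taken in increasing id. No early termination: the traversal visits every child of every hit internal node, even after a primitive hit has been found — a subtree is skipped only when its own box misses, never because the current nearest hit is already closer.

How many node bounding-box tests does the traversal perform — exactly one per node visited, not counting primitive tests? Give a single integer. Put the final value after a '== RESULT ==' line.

Traverse from the root:
N0 x:[38/3,76/3] y:[64/3,104/3] z:[8,47] -> hit [64/3,76/3], descend [6, 18, 23, 24]
  N6 x:[38/3,61/3] y:[83/3,104/3] z:[9,31] -> miss, prune
  N18 x:[38/3,70/3] y:[23,80/3] z:[23,47] -> hit [23,70/3], descend [3, 10, 19, 29]
    N3 x:[38/3,14] y:[24,80/3] z:[23,44] -> miss, prune
    N10 x:[68/3,70/3] y:[74/3,77/3] z:[40,42] -> miss, prune
    N19 x:[58/3,64/3] y:[73/3,26] z:[30,33] -> miss, prune
    N29 x:[61/3,65/3] y:[23,70/3] z:[45,47] -> miss, prune
  N23 x:[38/3,61/3] y:[79/3,97/3] z:[28,43] -> miss, prune
  N24 x:[43/3,76/3] y:[64/3,24] z:[8,27] -> hit [64/3,24], descend [5, 8, 14, 17]
    N5 x:[25,76/3] y:[23,24] z:[8,13] -> miss, prune
    N8 x:[43/3,59/3] y:[64/3,23] z:[13,23] -> miss, prune
    N14 x:[65/3,71/3] y:[68/3,70/3] z:[21,27] -> hit [68/3,70/3] leaf, test {P2@t=68/3}
    N17 x:[64/3,70/3] y:[22,67/3] z:[15,16] -> miss, prune

13 AABB tests over nodes [0, 6, 18, 3, 10, 19, 29, 23, 24, 5, 8, 14, 17]; 1 leaf entered; closest P2.

== RESULT ==
13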